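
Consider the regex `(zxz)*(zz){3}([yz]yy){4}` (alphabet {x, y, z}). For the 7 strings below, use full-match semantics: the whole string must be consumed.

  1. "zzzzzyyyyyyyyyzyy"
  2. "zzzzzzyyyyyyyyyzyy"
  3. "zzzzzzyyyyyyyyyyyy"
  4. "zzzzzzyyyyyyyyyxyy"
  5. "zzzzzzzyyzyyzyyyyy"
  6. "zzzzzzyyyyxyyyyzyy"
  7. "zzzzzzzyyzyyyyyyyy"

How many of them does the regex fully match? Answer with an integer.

1 → no match
2 → match
3 → match
4 → no match
5 → match
6 → no match
7 → match
Total matched: 4

4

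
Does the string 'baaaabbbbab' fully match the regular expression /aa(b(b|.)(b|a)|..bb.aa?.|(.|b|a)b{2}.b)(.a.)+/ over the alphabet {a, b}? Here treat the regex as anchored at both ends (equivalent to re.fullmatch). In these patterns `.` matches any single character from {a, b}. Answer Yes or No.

No

Every match must start with 'aa', but 'baaaabbbbab' does not.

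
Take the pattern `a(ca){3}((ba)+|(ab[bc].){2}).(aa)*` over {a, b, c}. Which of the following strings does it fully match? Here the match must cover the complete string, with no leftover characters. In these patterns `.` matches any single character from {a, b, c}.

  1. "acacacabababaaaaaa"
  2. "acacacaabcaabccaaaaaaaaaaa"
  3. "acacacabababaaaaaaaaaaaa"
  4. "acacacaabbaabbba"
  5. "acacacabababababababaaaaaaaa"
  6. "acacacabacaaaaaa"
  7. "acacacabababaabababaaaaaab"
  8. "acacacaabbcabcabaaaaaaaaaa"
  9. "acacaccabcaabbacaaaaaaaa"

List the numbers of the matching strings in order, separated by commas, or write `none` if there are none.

1, 2, 3, 4, 5, 6, 8

1 → match
2 → match
3 → match
4 → match
5 → match
6 → match
7 → no match
8 → match
9 → no match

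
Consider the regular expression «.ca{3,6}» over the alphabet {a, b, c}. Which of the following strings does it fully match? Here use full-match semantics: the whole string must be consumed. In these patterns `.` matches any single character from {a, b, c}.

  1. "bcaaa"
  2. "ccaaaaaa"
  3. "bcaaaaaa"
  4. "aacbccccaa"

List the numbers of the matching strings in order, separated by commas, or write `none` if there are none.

1 → match
2 → match
3 → match
4 → no match

1, 2, 3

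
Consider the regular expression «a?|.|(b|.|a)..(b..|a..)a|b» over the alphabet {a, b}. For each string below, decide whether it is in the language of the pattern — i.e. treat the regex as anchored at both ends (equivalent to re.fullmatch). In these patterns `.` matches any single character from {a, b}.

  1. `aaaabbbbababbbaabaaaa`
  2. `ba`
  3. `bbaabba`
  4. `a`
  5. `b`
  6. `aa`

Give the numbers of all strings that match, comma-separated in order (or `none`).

1 → no match
2 → no match
3 → match
4 → match
5 → match
6 → no match

3, 4, 5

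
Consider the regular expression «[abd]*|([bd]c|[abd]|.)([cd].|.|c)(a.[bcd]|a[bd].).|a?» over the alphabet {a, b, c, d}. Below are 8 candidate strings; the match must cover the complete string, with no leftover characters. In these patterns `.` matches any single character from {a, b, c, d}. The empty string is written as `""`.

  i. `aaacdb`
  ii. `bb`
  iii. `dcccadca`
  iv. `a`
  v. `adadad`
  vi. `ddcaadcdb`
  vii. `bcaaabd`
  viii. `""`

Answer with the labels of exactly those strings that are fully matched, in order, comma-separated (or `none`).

i, ii, iii, iv, v, vii, viii

i → match
ii → match
iii → match
iv → match
v → match
vi → no match
vii → match
viii → match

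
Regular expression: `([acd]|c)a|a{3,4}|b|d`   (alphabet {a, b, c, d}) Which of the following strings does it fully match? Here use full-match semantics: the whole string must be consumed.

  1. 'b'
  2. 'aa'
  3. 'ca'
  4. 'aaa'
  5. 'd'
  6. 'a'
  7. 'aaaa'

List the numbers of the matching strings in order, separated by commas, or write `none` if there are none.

1, 2, 3, 4, 5, 7

1. 'b' → match
2. 'aa' → match
3. 'ca' → match
4. 'aaa' → match
5. 'd' → match
6. 'a' → no match
7. 'aaaa' → match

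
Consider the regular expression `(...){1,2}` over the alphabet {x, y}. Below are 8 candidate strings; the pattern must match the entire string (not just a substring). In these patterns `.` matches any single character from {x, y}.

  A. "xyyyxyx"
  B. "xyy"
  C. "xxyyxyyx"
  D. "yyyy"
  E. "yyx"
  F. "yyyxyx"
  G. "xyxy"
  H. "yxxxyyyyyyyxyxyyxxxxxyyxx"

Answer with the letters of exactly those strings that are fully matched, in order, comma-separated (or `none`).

A. "xyyyxyx" → no match
B. "xyy" → match
C. "xxyyxyyx" → no match
D. "yyyy" → no match
E. "yyx" → match
F. "yyyxyx" → match
G. "xyxy" → no match
H → no match

B, E, F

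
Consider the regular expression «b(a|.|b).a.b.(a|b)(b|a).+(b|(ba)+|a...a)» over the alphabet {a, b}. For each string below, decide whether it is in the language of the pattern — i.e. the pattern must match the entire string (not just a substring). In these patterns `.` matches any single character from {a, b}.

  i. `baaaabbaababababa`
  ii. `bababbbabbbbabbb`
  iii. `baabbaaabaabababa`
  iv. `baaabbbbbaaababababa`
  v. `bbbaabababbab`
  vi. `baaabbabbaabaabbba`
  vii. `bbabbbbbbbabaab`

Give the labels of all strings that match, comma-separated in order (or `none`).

i, ii, iv, v, vi

i → match
ii → match
iii → no match
iv → match
v → match
vi → match
vii → no match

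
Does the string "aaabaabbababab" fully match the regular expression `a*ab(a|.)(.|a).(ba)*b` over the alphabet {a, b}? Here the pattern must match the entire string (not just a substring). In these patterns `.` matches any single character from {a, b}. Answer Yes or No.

Yes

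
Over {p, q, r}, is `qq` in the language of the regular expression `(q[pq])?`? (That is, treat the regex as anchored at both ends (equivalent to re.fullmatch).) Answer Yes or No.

Yes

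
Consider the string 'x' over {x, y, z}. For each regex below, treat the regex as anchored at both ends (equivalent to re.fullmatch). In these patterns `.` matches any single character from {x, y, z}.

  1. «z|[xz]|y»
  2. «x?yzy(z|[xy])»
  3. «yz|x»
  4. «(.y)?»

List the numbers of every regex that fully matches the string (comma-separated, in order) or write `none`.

1 → match
2 → no match
3 → match
4 → no match

1, 3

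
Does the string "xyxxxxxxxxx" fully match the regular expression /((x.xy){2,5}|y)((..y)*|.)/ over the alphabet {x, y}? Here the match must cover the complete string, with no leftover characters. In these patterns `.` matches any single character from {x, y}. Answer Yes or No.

No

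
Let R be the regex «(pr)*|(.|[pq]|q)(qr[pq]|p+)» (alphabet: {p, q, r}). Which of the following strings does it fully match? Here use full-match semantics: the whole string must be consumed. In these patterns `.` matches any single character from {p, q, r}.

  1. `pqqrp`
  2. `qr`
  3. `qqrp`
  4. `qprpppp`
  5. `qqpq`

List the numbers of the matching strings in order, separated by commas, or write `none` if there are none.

1 → no match
2 → no match
3 → match
4 → no match
5 → no match

3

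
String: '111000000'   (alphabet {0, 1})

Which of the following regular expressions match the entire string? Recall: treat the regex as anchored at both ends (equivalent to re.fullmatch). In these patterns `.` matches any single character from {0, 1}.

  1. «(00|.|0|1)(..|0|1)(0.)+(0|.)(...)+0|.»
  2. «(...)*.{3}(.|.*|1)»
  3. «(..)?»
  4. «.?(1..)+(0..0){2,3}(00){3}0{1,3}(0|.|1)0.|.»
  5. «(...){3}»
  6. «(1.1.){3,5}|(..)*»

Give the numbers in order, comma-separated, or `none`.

2, 5

1 → no match
2 → match
3 → no match
4 → no match
5 → match
6 → no match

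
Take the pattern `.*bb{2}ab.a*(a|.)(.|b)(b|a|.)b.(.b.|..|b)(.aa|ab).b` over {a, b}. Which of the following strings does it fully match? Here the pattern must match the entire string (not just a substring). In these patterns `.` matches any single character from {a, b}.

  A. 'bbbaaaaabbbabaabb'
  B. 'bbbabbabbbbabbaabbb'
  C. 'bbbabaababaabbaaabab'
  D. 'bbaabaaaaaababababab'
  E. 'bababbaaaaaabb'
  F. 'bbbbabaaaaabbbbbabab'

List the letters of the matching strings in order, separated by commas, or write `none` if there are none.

B, F

A → no match
B → match
C → no match
D → no match
E → no match
F → match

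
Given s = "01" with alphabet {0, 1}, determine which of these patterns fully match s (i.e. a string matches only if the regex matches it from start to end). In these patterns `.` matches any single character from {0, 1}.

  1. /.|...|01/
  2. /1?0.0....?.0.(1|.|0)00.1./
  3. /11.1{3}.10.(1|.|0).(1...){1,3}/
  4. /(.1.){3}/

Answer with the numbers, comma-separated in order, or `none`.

1

1 → match
2 → no match
3 → no match — must start with "11"
4 → no match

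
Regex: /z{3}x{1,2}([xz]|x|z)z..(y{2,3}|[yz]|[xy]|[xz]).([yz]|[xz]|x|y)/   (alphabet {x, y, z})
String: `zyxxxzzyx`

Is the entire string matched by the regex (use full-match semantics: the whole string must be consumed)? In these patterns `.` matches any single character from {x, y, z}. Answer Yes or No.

No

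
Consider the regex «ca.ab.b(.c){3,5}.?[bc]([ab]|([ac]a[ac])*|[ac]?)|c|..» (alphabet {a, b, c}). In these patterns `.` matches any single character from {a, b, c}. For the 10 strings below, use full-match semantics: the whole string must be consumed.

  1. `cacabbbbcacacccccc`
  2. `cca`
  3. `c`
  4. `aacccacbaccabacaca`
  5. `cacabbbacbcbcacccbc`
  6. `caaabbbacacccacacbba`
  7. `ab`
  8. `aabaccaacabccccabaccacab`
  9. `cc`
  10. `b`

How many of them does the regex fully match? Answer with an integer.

6

1 → match
2. `cca` → no match
3. `c` → match
4 → no match
5 → match
6 → match
7. `ab` → match
8 → no match
9. `cc` → match
10. `b` → no match
Total matched: 6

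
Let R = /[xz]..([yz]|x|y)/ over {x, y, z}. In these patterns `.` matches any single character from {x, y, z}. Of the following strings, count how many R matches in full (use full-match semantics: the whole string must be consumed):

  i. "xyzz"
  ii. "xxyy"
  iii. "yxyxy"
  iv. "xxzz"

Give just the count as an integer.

3

i → match
ii → match
iii → no match
iv → match
Total matched: 3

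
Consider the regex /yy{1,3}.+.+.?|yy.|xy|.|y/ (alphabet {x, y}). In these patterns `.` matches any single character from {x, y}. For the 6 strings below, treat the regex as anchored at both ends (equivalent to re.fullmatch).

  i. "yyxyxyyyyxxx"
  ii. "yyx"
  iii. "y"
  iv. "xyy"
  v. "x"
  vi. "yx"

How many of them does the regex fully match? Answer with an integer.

4

i → match
ii → match
iii → match
iv → no match
v → match
vi → no match
Total matched: 4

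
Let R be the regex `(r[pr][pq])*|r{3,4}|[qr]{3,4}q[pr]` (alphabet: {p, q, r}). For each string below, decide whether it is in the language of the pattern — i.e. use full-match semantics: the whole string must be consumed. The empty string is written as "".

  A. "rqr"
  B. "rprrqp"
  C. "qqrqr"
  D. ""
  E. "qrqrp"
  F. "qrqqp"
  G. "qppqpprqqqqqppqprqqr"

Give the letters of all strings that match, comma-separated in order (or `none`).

A → no match
B → no match
C → match
D → match
E → no match
F → match
G → no match

C, D, F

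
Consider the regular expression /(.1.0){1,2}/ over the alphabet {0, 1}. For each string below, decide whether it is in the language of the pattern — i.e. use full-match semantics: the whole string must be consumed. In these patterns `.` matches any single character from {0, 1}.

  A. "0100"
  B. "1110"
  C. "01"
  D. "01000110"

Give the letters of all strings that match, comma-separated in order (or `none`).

A → match
B → match
C → no match — must end with "0"
D → match

A, B, D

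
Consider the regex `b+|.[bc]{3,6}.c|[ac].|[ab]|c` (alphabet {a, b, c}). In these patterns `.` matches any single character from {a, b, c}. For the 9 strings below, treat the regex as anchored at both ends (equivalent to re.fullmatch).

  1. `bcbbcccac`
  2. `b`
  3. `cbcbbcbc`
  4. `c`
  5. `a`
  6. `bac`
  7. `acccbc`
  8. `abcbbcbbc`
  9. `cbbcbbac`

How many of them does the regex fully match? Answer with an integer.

1 → match
2 → match
3 → match
4 → match
5 → match
6 → no match
7 → match
8 → match
9 → match
Total matched: 8

8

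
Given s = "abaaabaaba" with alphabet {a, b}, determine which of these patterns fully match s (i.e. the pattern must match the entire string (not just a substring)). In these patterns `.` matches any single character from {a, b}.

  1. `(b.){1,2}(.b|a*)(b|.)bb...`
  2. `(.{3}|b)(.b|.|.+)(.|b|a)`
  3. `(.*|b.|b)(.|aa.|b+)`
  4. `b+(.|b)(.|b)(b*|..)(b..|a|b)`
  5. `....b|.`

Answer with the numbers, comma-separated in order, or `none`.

2, 3

1 → no match — must start with "b"
2 → match
3 → match
4 → no match — must start with "b"
5 → no match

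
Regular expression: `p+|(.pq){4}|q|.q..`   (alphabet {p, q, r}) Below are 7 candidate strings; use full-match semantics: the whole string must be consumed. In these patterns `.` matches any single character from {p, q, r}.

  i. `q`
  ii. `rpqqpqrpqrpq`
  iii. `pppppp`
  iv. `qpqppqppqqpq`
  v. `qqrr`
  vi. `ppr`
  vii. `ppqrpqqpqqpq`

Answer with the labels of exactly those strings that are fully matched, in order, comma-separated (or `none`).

i, ii, iii, iv, v, vii

i → match
ii → match
iii → match
iv → match
v → match
vi → no match
vii → match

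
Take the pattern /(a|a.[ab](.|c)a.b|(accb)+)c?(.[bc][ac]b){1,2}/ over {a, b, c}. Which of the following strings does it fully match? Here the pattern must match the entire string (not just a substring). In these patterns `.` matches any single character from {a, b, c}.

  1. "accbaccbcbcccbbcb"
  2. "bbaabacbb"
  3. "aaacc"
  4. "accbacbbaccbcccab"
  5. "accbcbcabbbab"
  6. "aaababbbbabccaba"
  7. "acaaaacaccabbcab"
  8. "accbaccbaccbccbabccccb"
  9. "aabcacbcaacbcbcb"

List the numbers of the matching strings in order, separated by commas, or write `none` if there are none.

1 → no match
2 → no match
3 → no match — must end with "b"
4 → no match
5 → match
6 → no match — must end with "b"
7 → no match
8 → no match
9 → no match

5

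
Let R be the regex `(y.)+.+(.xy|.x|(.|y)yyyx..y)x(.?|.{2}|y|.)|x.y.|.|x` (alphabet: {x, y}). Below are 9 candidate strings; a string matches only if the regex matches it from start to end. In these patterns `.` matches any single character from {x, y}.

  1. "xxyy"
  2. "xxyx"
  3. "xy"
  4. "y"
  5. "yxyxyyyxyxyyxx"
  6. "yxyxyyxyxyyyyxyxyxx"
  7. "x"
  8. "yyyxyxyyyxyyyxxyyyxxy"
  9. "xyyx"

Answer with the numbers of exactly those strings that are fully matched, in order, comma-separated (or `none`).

1 → match
2 → match
3 → no match
4 → match
5 → match
6 → match
7 → match
8 → match
9 → match

1, 2, 4, 5, 6, 7, 8, 9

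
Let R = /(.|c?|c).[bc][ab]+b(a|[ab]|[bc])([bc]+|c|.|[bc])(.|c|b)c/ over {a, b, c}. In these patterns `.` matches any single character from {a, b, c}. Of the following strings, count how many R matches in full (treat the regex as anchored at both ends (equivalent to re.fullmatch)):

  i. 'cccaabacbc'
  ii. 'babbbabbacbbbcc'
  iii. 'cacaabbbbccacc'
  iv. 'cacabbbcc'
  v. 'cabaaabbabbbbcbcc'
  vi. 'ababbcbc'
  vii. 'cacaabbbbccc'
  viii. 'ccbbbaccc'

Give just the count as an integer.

7

i → match
ii → match
iii → no match
iv → match
v → match
vi → match
vii → match
viii → match
Total matched: 7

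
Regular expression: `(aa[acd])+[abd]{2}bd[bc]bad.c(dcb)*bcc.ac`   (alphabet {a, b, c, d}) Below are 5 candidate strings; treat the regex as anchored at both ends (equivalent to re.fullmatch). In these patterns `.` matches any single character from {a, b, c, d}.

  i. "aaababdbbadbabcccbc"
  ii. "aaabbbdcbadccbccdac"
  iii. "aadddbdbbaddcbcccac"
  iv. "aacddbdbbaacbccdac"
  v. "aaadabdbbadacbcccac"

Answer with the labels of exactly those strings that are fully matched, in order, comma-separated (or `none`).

ii, iii, v

i → no match — must end with "ac"
ii → match
iii → match
iv → no match
v → match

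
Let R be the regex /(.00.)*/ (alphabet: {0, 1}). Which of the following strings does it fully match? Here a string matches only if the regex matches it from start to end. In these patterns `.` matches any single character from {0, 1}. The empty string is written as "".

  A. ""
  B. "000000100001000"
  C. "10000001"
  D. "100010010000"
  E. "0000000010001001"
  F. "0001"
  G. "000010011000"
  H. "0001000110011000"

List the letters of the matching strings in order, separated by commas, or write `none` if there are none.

A, C, D, E, F, G, H

A → match
B → no match
C → match
D → match
E → match
F → match
G → match
H → match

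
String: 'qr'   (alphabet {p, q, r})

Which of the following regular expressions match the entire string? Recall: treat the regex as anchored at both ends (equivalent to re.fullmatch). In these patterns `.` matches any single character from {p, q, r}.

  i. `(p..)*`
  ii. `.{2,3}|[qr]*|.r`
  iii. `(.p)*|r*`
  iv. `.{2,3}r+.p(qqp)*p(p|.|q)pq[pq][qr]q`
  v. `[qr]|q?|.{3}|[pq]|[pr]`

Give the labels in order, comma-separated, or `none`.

i → no match
ii → match
iii → no match
iv → no match — must end with 'q'
v → no match

ii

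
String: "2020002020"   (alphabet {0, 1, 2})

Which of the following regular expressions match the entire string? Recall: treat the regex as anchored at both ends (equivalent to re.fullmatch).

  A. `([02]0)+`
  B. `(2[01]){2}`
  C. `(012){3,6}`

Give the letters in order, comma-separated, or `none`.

A → match
B → no match
C → no match — must start with "012"

A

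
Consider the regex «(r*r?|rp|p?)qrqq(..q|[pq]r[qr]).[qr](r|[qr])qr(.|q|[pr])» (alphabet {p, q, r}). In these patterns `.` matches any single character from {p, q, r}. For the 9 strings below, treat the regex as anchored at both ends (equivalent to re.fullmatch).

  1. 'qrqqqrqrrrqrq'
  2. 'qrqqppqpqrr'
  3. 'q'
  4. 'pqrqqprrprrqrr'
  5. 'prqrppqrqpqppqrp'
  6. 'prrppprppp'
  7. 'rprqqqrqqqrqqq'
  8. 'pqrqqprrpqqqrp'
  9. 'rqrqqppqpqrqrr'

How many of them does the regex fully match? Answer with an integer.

1 → match
2 → no match
3 → no match
4 → match
5 → no match
6 → no match
7 → no match
8 → match
9 → match
Total matched: 4

4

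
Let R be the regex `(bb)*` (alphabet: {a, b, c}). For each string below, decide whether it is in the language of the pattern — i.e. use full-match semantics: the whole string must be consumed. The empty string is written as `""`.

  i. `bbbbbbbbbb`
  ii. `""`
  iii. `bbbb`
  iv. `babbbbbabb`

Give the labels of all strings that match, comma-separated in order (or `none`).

i → match
ii → match
iii → match
iv → no match

i, ii, iii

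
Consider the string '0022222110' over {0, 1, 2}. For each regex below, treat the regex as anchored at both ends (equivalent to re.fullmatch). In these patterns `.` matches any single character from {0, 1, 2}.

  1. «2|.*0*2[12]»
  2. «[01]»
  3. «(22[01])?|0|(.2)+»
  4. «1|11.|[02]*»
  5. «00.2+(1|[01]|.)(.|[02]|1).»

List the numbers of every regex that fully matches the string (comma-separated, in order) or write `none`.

5

1 → no match
2 → no match
3 → no match
4 → no match
5 → match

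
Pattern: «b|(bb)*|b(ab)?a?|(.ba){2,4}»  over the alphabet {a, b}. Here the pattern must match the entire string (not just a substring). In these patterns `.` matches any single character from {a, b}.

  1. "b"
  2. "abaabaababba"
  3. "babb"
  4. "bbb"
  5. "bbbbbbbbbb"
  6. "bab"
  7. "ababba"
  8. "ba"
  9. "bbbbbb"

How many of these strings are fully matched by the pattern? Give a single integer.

1. "b" → match
2. "abaabaababba" → match
3. "babb" → no match
4. "bbb" → no match
5. "bbbbbbbbbb" → match
6. "bab" → match
7. "ababba" → match
8. "ba" → match
9. "bbbbbb" → match
Total matched: 7

7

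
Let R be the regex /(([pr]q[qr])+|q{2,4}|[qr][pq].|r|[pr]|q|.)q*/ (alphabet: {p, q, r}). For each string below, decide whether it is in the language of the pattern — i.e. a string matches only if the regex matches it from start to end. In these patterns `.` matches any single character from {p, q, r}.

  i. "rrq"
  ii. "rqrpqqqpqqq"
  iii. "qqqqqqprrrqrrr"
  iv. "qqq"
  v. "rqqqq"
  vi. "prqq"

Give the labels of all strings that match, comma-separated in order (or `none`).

i → no match
ii → no match
iii → no match
iv → match
v → match
vi → no match

iv, v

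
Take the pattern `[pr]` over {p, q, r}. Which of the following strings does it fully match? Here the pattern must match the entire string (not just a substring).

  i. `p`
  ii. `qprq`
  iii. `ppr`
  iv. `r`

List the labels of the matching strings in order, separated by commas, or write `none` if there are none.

i, iv

i → match
ii → no match
iii → no match
iv → match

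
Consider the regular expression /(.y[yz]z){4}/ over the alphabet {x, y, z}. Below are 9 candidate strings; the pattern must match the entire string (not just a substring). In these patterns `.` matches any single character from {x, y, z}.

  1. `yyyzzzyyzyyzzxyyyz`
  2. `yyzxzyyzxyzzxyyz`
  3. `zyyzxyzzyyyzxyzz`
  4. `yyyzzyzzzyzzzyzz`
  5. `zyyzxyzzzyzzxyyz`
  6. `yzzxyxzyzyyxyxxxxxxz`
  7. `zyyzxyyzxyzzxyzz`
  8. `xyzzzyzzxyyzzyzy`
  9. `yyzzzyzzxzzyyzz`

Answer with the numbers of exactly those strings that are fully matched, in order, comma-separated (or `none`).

3, 4, 5, 7

1 → no match
2 → no match
3 → match
4 → match
5 → match
6 → no match
7 → match
8 → no match — must end with `z`
9 → no match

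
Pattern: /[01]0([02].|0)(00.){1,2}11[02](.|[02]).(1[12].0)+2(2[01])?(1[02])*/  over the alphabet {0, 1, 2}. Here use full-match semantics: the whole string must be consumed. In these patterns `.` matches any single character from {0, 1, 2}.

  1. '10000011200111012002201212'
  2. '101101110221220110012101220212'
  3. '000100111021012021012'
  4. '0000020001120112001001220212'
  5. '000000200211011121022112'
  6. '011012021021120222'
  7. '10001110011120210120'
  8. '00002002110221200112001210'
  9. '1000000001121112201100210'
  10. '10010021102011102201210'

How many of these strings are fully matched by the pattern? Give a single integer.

1 → match
2 → no match
3 → no match
4 → no match
5 → match
6 → no match
7 → no match
8 → no match
9 → match
10 → match
Total matched: 4

4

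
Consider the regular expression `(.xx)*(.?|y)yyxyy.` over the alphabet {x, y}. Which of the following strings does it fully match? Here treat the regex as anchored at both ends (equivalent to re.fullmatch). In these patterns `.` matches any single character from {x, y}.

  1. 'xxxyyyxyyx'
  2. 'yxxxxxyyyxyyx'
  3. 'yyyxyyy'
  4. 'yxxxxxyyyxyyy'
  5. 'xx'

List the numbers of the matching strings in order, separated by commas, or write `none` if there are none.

1, 2, 3, 4

1. 'xxxyyyxyyx' → match
2 → match
3. 'yyyxyyy' → match
4 → match
5. 'xx' → no match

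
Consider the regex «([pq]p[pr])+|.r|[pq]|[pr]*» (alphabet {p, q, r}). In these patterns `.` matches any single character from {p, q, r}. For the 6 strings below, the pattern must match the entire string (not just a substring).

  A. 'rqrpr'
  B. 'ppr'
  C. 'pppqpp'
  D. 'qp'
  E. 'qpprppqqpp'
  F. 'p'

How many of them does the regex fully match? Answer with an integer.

3

A. 'rqrpr' → no match
B. 'ppr' → match
C. 'pppqpp' → match
D. 'qp' → no match
E. 'qpprppqqpp' → no match
F. 'p' → match
Total matched: 3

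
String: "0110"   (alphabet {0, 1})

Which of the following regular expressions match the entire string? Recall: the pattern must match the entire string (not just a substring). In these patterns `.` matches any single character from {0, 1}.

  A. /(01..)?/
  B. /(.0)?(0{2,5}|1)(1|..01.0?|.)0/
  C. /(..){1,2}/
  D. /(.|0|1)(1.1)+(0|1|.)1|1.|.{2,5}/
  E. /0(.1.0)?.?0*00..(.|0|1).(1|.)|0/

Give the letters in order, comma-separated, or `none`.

A, C, D

A → match
B → no match
C → match
D → match
E → no match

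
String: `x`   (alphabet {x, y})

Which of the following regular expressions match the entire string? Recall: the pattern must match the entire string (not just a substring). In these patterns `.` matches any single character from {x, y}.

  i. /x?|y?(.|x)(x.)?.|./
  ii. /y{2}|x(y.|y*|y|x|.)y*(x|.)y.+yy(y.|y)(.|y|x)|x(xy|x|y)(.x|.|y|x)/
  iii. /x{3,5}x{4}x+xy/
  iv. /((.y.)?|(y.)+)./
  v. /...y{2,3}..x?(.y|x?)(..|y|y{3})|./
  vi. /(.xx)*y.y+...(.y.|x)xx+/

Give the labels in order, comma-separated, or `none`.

i, iv, v

i → match
ii → no match
iii → no match — must end with `xxy`
iv → match
v → match
vi → no match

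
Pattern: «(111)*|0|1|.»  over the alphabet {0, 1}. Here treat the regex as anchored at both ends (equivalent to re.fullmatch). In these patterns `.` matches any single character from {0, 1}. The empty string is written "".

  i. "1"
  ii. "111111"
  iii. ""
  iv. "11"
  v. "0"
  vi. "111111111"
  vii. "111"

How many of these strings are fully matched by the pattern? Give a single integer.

6

i → match
ii → match
iii → match
iv → no match
v → match
vi → match
vii → match
Total matched: 6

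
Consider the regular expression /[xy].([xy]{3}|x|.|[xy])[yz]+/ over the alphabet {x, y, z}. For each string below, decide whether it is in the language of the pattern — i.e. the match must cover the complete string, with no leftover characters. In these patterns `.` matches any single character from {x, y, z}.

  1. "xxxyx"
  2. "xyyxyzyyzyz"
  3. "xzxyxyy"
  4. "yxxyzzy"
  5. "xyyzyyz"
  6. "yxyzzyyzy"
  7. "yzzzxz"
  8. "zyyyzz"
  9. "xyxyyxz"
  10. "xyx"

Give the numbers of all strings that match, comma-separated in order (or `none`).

1 → no match
2 → match
3 → match
4 → match
5 → match
6 → match
7 → no match
8 → no match
9 → no match
10 → no match

2, 3, 4, 5, 6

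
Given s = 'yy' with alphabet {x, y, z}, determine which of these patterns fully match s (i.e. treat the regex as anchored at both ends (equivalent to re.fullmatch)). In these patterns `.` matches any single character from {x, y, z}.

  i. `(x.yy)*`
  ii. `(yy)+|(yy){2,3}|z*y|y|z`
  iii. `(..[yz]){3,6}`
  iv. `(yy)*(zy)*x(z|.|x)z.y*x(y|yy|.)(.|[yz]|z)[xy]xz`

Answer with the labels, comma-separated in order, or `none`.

ii

i → no match
ii → match
iii → no match
iv → no match — must end with 'xz'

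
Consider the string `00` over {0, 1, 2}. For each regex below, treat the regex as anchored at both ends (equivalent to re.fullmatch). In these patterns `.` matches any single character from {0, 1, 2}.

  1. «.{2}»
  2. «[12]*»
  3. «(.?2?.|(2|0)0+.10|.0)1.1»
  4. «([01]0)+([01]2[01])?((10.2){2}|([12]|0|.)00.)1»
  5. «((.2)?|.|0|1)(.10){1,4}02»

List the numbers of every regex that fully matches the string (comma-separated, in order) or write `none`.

1 → match
2 → no match
3 → no match — must end with `1`
4 → no match — must end with `1`
5 → no match — must end with `1002`

1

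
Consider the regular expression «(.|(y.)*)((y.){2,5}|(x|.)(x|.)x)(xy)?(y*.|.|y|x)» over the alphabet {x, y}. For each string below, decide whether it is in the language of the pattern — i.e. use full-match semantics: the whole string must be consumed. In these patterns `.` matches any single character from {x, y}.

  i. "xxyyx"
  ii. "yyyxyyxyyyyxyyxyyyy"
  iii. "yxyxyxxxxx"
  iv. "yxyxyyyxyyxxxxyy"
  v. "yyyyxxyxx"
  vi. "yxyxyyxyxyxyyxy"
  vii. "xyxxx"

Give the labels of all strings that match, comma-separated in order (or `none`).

iii, iv, vii

i → no match
ii → no match
iii → match
iv → match
v → no match
vi → no match
vii → match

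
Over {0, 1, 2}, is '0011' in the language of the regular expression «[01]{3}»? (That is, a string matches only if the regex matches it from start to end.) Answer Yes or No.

No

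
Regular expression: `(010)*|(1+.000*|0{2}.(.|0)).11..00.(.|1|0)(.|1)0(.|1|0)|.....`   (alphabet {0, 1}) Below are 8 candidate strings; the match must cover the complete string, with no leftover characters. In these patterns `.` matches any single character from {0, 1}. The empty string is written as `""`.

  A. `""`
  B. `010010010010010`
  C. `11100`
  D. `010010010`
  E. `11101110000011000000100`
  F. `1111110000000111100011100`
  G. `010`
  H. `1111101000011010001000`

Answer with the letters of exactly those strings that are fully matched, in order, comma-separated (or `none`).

A → match
B → match
C → match
D → match
E → no match
F → match
G → match
H → no match

A, B, C, D, F, G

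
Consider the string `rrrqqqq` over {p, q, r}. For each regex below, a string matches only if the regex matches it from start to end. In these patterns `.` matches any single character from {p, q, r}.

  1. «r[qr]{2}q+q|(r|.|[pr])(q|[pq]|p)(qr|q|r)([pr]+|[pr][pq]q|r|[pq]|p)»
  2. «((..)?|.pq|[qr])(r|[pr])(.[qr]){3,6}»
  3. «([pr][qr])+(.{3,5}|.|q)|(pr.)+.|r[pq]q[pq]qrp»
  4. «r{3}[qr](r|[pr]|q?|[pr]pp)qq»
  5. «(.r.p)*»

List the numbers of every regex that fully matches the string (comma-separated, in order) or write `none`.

1 → match
2 → match
3 → match
4 → match
5 → no match

1, 2, 3, 4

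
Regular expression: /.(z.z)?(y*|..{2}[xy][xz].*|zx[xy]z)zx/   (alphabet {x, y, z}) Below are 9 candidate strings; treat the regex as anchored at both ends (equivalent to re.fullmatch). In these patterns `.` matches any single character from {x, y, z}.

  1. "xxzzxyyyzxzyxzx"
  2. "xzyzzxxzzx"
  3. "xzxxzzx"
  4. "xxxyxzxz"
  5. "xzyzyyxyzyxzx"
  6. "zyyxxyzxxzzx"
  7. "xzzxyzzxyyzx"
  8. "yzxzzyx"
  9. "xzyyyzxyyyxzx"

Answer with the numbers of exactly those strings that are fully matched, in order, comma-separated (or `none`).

1 → no match
2 → match
3 → match
4 → no match — must end with "zx"
5 → match
6 → no match
7 → match
8 → no match — must end with "zx"
9 → match

2, 3, 5, 7, 9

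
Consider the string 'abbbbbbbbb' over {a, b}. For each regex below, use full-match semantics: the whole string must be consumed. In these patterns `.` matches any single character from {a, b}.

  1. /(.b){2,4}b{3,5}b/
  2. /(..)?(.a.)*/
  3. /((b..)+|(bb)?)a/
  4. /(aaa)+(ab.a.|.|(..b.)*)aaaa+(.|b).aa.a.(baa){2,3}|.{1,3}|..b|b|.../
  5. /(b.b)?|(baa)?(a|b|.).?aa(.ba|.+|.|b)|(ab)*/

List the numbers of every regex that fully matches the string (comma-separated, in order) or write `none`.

1

1 → match
2 → no match
3 → no match — must end with 'a'
4 → no match
5 → no match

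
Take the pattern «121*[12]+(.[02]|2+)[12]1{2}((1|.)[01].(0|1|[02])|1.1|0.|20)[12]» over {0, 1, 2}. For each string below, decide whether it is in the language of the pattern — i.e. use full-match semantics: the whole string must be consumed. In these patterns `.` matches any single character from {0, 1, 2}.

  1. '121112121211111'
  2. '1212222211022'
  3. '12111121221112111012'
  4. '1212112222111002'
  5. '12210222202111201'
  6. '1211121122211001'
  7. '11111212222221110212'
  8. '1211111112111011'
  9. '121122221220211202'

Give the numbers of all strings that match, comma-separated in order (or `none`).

2, 3, 4, 6, 8, 9

1 → no match
2 → match
3 → match
4 → match
5 → no match
6 → match
7 → no match — must start with '12'
8 → match
9 → match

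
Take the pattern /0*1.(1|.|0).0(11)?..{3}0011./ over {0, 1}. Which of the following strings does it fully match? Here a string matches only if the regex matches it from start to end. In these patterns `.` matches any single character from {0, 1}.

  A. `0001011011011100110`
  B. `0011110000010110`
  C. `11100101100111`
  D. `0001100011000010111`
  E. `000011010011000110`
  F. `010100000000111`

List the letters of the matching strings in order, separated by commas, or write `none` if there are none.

A, C, E, F

A → match
B → no match
C → match
D → no match
E → match
F → match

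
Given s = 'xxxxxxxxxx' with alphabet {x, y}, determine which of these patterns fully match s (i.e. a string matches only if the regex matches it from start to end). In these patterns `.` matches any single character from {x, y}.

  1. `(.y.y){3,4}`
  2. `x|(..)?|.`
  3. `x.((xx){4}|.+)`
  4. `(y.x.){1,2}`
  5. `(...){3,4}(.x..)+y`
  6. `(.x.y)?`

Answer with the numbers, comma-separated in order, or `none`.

1 → no match — must end with 'y'
2 → no match
3 → match
4 → no match — must start with 'y'
5 → no match — must end with 'y'
6 → no match

3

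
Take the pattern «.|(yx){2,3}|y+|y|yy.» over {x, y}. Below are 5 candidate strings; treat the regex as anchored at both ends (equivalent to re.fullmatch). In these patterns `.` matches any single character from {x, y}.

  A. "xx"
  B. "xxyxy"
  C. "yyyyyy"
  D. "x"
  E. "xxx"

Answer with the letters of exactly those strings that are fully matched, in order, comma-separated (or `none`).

C, D

A. "xx" → no match
B. "xxyxy" → no match
C. "yyyyyy" → match
D. "x" → match
E. "xxx" → no match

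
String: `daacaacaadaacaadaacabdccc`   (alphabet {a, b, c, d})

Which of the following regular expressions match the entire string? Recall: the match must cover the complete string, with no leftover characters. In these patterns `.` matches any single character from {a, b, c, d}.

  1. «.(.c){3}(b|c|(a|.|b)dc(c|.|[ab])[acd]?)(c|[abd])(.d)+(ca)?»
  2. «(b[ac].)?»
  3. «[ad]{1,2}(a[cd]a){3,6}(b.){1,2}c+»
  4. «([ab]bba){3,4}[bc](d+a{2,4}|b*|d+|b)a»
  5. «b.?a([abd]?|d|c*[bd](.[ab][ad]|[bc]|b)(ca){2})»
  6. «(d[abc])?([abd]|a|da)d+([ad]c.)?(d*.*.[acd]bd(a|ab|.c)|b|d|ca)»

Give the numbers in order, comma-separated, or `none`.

3

1 → no match
2 → no match
3 → match
4 → no match — must end with `a`
5 → no match — must start with `b`
6 → no match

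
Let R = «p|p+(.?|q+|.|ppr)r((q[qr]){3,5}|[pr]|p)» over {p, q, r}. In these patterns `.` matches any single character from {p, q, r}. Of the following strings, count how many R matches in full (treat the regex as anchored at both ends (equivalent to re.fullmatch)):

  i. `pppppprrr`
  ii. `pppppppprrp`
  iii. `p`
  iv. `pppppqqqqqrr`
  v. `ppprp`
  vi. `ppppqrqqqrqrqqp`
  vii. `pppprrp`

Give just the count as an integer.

i → match
ii → match
iii → match
iv → match
v → match
vi → no match
vii → match
Total matched: 6

6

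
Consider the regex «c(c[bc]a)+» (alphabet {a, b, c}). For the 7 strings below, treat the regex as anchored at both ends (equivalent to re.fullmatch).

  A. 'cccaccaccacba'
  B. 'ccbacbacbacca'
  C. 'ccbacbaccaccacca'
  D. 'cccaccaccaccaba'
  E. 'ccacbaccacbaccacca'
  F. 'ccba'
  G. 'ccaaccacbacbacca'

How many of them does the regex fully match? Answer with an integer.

4

A → match
B → match
C → match
D → no match
E → no match
F → match
G → no match
Total matched: 4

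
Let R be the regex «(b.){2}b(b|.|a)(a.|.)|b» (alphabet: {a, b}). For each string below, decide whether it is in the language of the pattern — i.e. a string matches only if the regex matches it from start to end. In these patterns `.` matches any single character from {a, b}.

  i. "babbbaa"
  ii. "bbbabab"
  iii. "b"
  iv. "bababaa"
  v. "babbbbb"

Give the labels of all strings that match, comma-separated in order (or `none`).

i, ii, iii, iv, v

i → match
ii → match
iii → match
iv → match
v → match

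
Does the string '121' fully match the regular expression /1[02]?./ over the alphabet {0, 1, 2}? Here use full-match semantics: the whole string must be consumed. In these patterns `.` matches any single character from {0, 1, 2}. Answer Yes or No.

Yes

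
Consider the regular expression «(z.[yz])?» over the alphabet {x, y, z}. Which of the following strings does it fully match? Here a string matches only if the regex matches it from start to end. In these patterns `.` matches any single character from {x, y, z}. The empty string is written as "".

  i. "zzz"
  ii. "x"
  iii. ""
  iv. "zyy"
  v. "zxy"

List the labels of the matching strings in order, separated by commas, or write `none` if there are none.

i, iii, iv, v

i → match
ii → no match
iii → match
iv → match
v → match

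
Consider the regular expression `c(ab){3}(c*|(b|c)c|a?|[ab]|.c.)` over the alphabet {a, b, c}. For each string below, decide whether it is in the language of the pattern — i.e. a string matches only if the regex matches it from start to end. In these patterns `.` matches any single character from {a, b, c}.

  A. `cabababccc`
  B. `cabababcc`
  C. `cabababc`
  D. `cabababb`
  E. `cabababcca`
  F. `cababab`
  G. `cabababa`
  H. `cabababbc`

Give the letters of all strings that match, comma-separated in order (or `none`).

A, B, C, D, E, F, G, H

A → match
B → match
C → match
D → match
E → match
F → match
G → match
H → match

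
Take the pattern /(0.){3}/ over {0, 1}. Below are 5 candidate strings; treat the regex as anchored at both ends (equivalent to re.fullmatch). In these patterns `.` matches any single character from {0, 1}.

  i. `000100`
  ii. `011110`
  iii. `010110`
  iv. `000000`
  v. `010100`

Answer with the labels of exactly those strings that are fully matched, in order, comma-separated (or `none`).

i → match
ii → no match
iii → no match
iv → match
v → match

i, iv, v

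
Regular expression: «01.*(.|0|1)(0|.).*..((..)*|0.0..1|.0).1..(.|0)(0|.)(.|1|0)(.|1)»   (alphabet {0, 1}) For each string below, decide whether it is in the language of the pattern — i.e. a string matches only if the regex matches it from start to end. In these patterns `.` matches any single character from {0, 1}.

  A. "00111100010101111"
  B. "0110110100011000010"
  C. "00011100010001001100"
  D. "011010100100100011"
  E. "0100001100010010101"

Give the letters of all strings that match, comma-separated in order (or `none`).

A → no match — must start with "01"
B → match
C → no match — must start with "01"
D → no match
E → no match

B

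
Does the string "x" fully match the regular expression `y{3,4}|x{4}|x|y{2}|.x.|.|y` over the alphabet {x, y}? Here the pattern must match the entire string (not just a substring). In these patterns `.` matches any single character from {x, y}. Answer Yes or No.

Yes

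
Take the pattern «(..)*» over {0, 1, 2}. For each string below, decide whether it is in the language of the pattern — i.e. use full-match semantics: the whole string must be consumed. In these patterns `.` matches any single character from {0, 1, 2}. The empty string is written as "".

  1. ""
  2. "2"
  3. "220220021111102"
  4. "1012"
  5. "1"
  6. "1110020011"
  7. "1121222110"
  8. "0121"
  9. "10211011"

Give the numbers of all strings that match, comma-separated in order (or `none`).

1 → match
2 → no match
3 → no match
4 → match
5 → no match
6 → match
7 → match
8 → match
9 → match

1, 4, 6, 7, 8, 9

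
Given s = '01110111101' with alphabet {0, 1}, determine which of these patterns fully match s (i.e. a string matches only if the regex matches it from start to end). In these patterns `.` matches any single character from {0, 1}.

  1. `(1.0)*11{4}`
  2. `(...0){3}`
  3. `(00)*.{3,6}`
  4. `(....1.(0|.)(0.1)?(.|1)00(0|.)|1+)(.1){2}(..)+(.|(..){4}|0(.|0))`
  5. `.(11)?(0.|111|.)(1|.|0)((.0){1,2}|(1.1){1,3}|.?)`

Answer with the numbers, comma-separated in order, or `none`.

5

1 → no match
2 → no match — must end with '0'
3 → no match
4 → no match
5 → match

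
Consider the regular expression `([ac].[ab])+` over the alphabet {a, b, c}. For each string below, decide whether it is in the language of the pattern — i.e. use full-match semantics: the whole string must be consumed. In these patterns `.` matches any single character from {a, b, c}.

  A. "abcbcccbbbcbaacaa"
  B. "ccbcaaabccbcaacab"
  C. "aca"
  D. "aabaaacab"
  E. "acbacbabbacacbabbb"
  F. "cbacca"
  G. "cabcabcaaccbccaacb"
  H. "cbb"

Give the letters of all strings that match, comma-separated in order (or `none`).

C, D, F, G, H

A → no match
B → no match
C → match
D → match
E → no match
F → match
G → match
H → match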